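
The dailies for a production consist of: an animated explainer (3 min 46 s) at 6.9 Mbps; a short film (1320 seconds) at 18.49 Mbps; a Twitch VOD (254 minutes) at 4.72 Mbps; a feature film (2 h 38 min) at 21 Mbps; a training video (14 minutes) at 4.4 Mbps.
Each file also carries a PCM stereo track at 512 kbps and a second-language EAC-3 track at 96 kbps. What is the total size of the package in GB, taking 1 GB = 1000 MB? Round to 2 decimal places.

Audio total: 512 + 96 = 608 kbps = 0.608 Mbps.
animated explainer: 7.508 Mbps × 226 s = 1696.8 Mb
short film: 19.098 Mbps × 1320 s = 25209.4 Mb
Twitch VOD: 5.328 Mbps × 15240 s = 81198.7 Mb
feature film: 21.608 Mbps × 9480 s = 204843.8 Mb
training video: 5.008 Mbps × 840 s = 4206.7 Mb
Total: 317155.4 Mb = 39644.4 MB.
= 39.64 GB.

39.64 GB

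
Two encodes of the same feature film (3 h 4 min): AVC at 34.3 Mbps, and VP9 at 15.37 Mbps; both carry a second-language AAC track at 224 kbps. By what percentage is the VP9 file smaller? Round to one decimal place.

3 h 4 min = 184 min = 11040 s
Audio: 224 kbps = 0.224 Mbps.
AVC: 34.524 Mbps × 11040 s = 381145.0 Mb = 47.643 GB.
VP9: 15.594 Mbps × 11040 s = 172157.8 Mb = 21.520 GB.
Reduction: (1 − 21.520/47.643) × 100 = 54.83%.

54.8%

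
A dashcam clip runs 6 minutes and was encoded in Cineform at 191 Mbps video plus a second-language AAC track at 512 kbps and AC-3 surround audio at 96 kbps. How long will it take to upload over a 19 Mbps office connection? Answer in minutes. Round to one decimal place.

6 min = 360 s
Audio total: 512 + 96 = 608 kbps = 0.608 Mbps.
Total bitrate: 191.608 Mbps.
File: 191.608 Mbps × 360 s = 68978.9 Mb.
At 19 Mbps: 68978.9 / 19 = 3630.5 s ≈ 60.5 minutes.

60.5 minutes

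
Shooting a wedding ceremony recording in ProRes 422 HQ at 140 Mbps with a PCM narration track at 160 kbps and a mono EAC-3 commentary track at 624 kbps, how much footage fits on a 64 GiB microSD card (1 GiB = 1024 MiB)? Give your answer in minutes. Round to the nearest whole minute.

65 minutes

Audio total: 160 + 624 = 784 kbps = 0.784 Mbps.
Total bitrate: 140 + 0.784 = 140.784 Mbps.
Capacity: 64 GiB = 549,756 Mb.
Recording time: 549,756 / 140.784 = 3,905 s ≈ 65.1 minutes.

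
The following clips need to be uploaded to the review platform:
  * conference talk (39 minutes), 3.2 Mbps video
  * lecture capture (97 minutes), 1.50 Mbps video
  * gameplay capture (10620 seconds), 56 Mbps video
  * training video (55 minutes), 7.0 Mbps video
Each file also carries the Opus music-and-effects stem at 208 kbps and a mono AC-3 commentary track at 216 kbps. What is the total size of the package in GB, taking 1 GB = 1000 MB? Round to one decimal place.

80.4 GB

Audio total: 208 + 216 = 424 kbps = 0.424 Mbps.
conference talk: 3.624 Mbps × 2340 s = 8480.2 Mb
lecture capture: 1.924 Mbps × 5820 s = 11197.7 Mb
gameplay capture: 56.424 Mbps × 10620 s = 599222.9 Mb
training video: 7.424 Mbps × 3300 s = 24499.2 Mb
Total: 643399.9 Mb = 80425.0 MB.
= 80.42 GB.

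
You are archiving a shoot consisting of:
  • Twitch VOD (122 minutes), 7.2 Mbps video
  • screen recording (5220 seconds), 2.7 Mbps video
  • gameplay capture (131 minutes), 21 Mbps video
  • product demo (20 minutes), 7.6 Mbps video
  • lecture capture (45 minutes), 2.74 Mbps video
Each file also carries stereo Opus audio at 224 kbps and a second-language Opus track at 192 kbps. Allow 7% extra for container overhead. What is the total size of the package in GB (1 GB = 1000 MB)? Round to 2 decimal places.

34.57 GB

Audio total: 224 + 192 = 416 kbps = 0.416 Mbps.
Twitch VOD: 7.616 Mbps × 7320 s × 1.07 = 59651.6 Mb
screen recording: 3.116 Mbps × 5220 s × 1.07 = 17404.1 Mb
gameplay capture: 21.416 Mbps × 7860 s × 1.07 = 180112.8 Mb
product demo: 8.016 Mbps × 1200 s × 1.07 = 10292.5 Mb
lecture capture: 3.156 Mbps × 2700 s × 1.07 = 9117.7 Mb
Total: 276578.7 Mb = 34572.3 MB.
= 34.57 GB.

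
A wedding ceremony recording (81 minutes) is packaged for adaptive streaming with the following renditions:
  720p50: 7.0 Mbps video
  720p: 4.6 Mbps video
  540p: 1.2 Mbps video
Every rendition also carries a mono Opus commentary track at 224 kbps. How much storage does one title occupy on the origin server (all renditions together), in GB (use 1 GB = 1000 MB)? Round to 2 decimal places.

81 min = 4860 s
Audio: 224 kbps = 0.224 Mbps.
Sum of rendition bitrates: (7.0+0.224) + (4.6+0.224) + (1.2+0.224) = 13.472 Mbps.
× 4860 s = 65,474 Mb = 8,184 MB = 8.184 GB.

8.18 GB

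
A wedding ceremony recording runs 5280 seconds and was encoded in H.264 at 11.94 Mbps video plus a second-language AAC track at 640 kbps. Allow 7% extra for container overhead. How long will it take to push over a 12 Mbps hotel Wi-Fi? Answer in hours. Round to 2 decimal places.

1.65 hours

Audio: 640 kbps = 0.640 Mbps.
Total bitrate: 12.580 Mbps.
File: 12.580 Mbps × 5280 s = 66422.4 Mb.
With 7% container overhead: ×1.07. → 71072.0 Mb.
At 12 Mbps: 71072.0 / 12 = 5922.7 s ≈ 1.65 hours.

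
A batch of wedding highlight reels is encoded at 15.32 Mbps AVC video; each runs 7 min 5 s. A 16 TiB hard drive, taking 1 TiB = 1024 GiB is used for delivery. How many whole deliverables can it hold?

7 min 5 s = 425 s
Per item: 15.320 Mbps × 425 s = 6,511 Mb = 813.9 MB.
Capacity: 16 TiB = 140,737,488 Mb; 21615.34 items → 21615 complete.

21615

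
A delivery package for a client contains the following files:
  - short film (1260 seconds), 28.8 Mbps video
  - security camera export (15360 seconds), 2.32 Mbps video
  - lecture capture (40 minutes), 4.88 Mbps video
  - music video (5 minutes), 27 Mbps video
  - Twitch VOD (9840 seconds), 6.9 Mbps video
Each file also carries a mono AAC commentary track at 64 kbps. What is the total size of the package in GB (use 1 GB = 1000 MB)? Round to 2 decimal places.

Audio: 64 kbps = 0.064 Mbps.
short film: 28.864 Mbps × 1260 s = 36368.6 Mb
security camera export: 2.384 Mbps × 15360 s = 36618.2 Mb
lecture capture: 4.944 Mbps × 2400 s = 11865.6 Mb
music video: 27.064 Mbps × 300 s = 8119.2 Mb
Twitch VOD: 6.964 Mbps × 9840 s = 68525.8 Mb
Total: 161497.4 Mb = 20187.2 MB.
= 20.19 GB.

20.19 GB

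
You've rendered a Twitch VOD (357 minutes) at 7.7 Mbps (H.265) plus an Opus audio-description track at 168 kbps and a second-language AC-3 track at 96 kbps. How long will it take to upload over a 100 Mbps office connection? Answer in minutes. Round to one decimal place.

357 min = 21420 s
Audio total: 168 + 96 = 264 kbps = 0.264 Mbps.
Total bitrate: 7.964 Mbps.
File: 7.964 Mbps × 21420 s = 170588.9 Mb.
At 100 Mbps: 170588.9 / 100 = 1705.9 s ≈ 28.4 minutes.

28.4 minutes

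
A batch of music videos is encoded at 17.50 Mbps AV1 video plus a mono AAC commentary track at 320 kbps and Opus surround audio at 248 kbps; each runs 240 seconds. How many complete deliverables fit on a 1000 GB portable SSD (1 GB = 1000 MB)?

1844

Audio total: 320 + 248 = 568 kbps = 0.568 Mbps.
Total bitrate: 18.068 Mbps.
Per item: 18.068 Mbps × 240 s = 4,336 Mb = 542.0 MB.
Capacity: 1000 GB = 8,000,000 Mb; 1844.88 items → 1844 complete.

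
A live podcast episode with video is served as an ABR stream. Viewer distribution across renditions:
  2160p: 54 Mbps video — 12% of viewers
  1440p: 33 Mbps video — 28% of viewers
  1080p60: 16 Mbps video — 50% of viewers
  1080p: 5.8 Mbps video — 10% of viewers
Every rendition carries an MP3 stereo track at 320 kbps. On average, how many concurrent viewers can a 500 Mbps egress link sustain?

20

Audio: 320 kbps = 0.320 Mbps.
Average per-viewer bitrate: 0.12×54.320 + 0.28×33.320 + 0.50×16.320 + 0.10×6.120 = 24.620 Mbps.
500 Mbps = 500.0 Mbps; 500.0 / 24.620 = 20.31 → 20.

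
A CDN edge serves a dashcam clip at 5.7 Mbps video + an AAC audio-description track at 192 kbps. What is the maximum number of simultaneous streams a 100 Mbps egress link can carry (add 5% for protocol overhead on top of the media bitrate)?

16

Audio: 192 kbps = 0.192 Mbps.
Per-viewer media rate: 5.892 Mbps.
On the wire with 5% overhead: 6.187 Mbps.
100 Mbps = 100.0 Mbps; 100.0 / 6.187 = 16.16 → 16 viewers.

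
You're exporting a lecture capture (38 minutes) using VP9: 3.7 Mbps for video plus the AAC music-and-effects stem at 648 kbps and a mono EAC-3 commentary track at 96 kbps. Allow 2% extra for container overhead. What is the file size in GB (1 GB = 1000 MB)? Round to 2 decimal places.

1.29 GB

38 min = 2280 s
Audio total: 648 + 96 = 744 kbps = 0.744 Mbps.
Total bitrate: 3.7 + 0.744 = 4.444 Mbps.
Stream data: 4.444 Mbps × 2280 s = 10132.3 Mb.
With 2% container overhead: ×1.02.
10,335 Mb ÷ 8 = 1,292 MB → 1.292 GB.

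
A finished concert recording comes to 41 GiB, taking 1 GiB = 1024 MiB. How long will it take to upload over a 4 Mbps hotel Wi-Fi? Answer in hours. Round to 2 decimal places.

24.46 hours

File: 41 GiB = 352187.3 Mb.
At 4 Mbps: 352187.3 / 4 = 88046.8 s ≈ 24.5 hours.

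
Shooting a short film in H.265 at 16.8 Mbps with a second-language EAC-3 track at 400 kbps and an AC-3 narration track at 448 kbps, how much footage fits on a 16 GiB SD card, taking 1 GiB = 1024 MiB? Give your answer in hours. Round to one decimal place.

2.2 hours

Audio total: 400 + 448 = 848 kbps = 0.848 Mbps.
Total bitrate: 16.8 + 0.848 = 17.648 Mbps.
Capacity: 16 GiB = 137,439 Mb.
Recording time: 137,439 / 17.648 = 7,788 s ≈ 2.16 hours.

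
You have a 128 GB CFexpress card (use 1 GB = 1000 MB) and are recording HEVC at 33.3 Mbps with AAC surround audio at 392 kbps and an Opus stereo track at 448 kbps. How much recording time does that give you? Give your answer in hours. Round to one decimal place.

Audio total: 392 + 448 = 840 kbps = 0.840 Mbps.
Total bitrate: 33.3 + 0.840 = 34.140 Mbps.
Capacity: 128 GB = 1,024,000 Mb.
Recording time: 1,024,000 / 34.140 = 29,994 s ≈ 8.33 hours.

8.3 hours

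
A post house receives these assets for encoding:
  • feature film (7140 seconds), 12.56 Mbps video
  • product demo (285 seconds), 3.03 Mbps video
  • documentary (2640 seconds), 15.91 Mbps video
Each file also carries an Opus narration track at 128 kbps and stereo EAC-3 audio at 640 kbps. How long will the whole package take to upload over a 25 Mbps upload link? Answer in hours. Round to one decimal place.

Audio total: 128 + 640 = 768 kbps = 0.768 Mbps.
feature film: 13.328 Mbps × 7140 s = 95161.9 Mb
product demo: 3.798 Mbps × 285 s = 1082.4 Mb
documentary: 16.678 Mbps × 2640 s = 44029.9 Mb
Total: 140274.3 Mb = 17534.3 MB.
At 25 Mbps: 140274.3 / 25 = 5611 s ≈ 1.56 hours.

1.6 hours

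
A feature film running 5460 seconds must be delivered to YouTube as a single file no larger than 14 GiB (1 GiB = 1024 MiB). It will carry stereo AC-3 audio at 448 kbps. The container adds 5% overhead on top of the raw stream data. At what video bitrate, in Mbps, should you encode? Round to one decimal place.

20.5 Mbps

Budget: 14 GiB = 120259.1 Mb.
Stream payload after overhead: 120259.1 / 1.05 = 114532.5 Mb.
Total bitrate budget: 114532.5 Mb / 5460 s = 20.977 Mbps.
Audio: 448 kbps = 0.448 Mbps.
Video: 20.977 − 0.448 = 20.529 Mbps.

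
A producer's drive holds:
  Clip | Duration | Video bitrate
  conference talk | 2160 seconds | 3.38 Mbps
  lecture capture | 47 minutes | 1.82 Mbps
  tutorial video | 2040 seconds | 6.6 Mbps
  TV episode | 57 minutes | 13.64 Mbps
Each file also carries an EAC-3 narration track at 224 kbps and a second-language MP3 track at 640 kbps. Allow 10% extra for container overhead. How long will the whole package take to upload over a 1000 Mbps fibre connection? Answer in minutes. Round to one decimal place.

Audio total: 224 + 640 = 864 kbps = 0.864 Mbps.
conference talk: 4.244 Mbps × 2160 s × 1.10 = 10083.7 Mb
lecture capture: 2.684 Mbps × 2820 s × 1.10 = 8325.8 Mb
tutorial video: 7.464 Mbps × 2040 s × 1.10 = 16749.2 Mb
TV episode: 14.504 Mbps × 3420 s × 1.10 = 54564.0 Mb
Total: 89722.8 Mb = 11215.3 MB.
At 1000 Mbps: 89722.8 / 1000 = 90 s ≈ 1.5 minutes.

1.5 minutes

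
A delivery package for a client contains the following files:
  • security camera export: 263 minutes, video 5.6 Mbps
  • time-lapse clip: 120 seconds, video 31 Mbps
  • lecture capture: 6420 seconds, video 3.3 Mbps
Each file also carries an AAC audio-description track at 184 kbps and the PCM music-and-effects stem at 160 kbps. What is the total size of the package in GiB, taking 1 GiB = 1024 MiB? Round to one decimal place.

Audio total: 184 + 160 = 344 kbps = 0.344 Mbps.
security camera export: 5.944 Mbps × 15780 s = 93796.3 Mb
time-lapse clip: 31.344 Mbps × 120 s = 3761.3 Mb
lecture capture: 3.644 Mbps × 6420 s = 23394.5 Mb
Total: 120952.1 Mb = 15119.0 MB.
= 14.08 GiB.

14.1 GiB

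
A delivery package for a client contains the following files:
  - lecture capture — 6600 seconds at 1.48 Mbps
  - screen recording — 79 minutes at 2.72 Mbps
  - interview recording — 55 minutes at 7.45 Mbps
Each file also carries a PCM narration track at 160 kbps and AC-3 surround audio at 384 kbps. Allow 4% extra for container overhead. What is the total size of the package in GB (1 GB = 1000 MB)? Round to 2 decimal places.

7.18 GB

Audio total: 160 + 384 = 544 kbps = 0.544 Mbps.
lecture capture: 2.024 Mbps × 6600 s × 1.04 = 13892.7 Mb
screen recording: 3.264 Mbps × 4740 s × 1.04 = 16090.2 Mb
interview recording: 7.994 Mbps × 3300 s × 1.04 = 27435.4 Mb
Total: 57418.4 Mb = 7177.3 MB.
= 7.177 GB.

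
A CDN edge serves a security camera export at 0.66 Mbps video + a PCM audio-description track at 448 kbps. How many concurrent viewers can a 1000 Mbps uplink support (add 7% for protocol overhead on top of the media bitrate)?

843

Audio: 448 kbps = 0.448 Mbps.
Per-viewer media rate: 1.108 Mbps.
On the wire with 7% overhead: 1.186 Mbps.
1000 Mbps = 1,000 Mbps; 1,000 / 1.186 = 843.48 → 843 viewers.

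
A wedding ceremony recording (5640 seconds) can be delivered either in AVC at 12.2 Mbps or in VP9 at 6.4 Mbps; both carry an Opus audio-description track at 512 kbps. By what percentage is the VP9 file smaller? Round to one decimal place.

45.6%

Audio: 512 kbps = 0.512 Mbps.
AVC: 12.712 Mbps × 5640 s = 71695.7 Mb = 8.346 GiB.
VP9: 6.912 Mbps × 5640 s = 38983.7 Mb = 4.538 GiB.
Reduction: (1 − 4.538/8.346) × 100 = 45.63%.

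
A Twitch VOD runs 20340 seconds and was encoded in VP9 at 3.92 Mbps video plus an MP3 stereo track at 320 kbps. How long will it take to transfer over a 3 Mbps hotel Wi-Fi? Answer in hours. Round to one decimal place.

Audio: 320 kbps = 0.320 Mbps.
Total bitrate: 4.240 Mbps.
File: 4.240 Mbps × 20340 s = 86241.6 Mb.
At 3 Mbps: 86241.6 / 3 = 28747.2 s ≈ 7.99 hours.

8.0 hours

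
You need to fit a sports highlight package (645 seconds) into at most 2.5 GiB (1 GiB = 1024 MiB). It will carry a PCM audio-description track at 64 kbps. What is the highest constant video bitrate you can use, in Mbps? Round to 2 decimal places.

Budget: 2.5 GiB = 21474.8 Mb.
Total bitrate budget: 21474.8 Mb / 645 s = 33.294 Mbps.
Audio: 64 kbps = 0.064 Mbps.
Video: 33.294 − 0.064 = 33.230 Mbps.

33.23 Mbps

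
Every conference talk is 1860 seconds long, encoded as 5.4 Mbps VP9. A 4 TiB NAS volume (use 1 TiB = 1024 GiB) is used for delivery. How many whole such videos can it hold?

Per item: 5.400 Mbps × 1860 s = 10,044 Mb = 1,256 MB.
Capacity: 4 TiB = 35,184,372 Mb; 3503.02 items → 3503 complete.

3503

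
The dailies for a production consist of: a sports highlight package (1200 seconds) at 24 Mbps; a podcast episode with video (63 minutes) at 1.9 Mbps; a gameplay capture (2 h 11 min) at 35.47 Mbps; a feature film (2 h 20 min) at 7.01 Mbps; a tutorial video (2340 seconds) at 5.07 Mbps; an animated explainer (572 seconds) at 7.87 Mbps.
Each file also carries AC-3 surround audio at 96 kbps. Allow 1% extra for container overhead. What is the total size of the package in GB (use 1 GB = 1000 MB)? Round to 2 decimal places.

Audio: 96 kbps = 0.096 Mbps.
sports highlight package: 24.096 Mbps × 1200 s × 1.01 = 29204.4 Mb
podcast episode with video: 1.996 Mbps × 3780 s × 1.01 = 7620.3 Mb
gameplay capture: 35.566 Mbps × 7860 s × 1.01 = 282344.2 Mb
feature film: 7.106 Mbps × 8400 s × 1.01 = 60287.3 Mb
tutorial video: 5.166 Mbps × 2340 s × 1.01 = 12209.3 Mb
animated explainer: 7.966 Mbps × 572 s × 1.01 = 4602.1 Mb
Total: 396267.7 Mb = 49533.5 MB.
= 49.53 GB.

49.53 GB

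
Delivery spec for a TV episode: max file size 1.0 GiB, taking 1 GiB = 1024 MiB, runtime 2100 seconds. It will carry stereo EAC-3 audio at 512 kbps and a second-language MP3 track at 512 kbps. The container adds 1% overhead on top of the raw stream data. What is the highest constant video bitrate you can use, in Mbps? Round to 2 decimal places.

Budget: 1.0 GiB = 8589.9 Mb.
Stream payload after overhead: 8589.9 / 1.01 = 8504.9 Mb.
Total bitrate budget: 8504.9 Mb / 2100 s = 4.050 Mbps.
Audio total: 512 + 512 = 1024 kbps = 1.024 Mbps.
Video: 4.050 − 1.024 = 3.026 Mbps.

3.03 Mbps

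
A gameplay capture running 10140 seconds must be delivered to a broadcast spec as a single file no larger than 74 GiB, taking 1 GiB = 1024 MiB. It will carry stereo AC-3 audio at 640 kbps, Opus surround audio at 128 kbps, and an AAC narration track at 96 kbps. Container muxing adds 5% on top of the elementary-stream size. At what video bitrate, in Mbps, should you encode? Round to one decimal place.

Budget: 74 GiB = 635655.2 Mb.
Stream payload after overhead: 635655.2 / 1.05 = 605385.9 Mb.
Total bitrate budget: 605385.9 Mb / 10140 s = 59.703 Mbps.
Audio total: 640 + 128 + 96 = 864 kbps = 0.864 Mbps.
Video: 59.703 − 0.864 = 58.839 Mbps.

58.8 Mbps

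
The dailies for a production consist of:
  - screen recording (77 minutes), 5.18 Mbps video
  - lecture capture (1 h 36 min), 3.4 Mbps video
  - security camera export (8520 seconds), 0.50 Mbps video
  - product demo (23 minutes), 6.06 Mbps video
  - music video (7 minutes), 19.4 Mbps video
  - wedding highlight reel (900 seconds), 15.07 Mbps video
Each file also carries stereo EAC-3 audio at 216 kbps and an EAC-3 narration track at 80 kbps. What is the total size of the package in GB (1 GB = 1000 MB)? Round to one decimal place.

Audio total: 216 + 80 = 296 kbps = 0.296 Mbps.
screen recording: 5.476 Mbps × 4620 s = 25299.1 Mb
lecture capture: 3.696 Mbps × 5760 s = 21289.0 Mb
security camera export: 0.796 Mbps × 8520 s = 6781.9 Mb
product demo: 6.356 Mbps × 1380 s = 8771.3 Mb
music video: 19.696 Mbps × 420 s = 8272.3 Mb
wedding highlight reel: 15.366 Mbps × 900 s = 13829.4 Mb
Total: 84243.0 Mb = 10530.4 MB.
= 10.53 GB.

10.5 GB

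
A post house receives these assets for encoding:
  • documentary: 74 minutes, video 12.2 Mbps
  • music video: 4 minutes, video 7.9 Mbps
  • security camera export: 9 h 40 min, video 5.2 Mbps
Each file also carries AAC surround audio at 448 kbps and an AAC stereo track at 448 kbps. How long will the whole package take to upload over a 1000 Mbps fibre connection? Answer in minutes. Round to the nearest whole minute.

Audio total: 448 + 448 = 896 kbps = 0.896 Mbps.
documentary: 13.096 Mbps × 4440 s = 58146.2 Mb
music video: 8.796 Mbps × 240 s = 2111.0 Mb
security camera export: 6.096 Mbps × 34800 s = 212140.8 Mb
Total: 272398.1 Mb = 34049.8 MB.
At 1000 Mbps: 272398.1 / 1000 = 272 s ≈ 4.54 minutes.

5 minutes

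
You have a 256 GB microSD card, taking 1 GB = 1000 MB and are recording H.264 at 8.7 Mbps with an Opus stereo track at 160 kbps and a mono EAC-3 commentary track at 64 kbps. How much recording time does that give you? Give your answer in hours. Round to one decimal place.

63.7 hours

Audio total: 160 + 64 = 224 kbps = 0.224 Mbps.
Total bitrate: 8.7 + 0.224 = 8.924 Mbps.
Capacity: 256 GB = 2,048,000 Mb.
Recording time: 2,048,000 / 8.924 = 229,494 s ≈ 63.7 hours.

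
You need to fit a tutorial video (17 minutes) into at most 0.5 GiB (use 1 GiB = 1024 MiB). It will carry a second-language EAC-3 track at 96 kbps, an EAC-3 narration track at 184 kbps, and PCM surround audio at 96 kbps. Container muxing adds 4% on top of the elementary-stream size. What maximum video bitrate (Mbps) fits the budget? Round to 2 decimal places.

Budget: 0.5 GiB = 4295.0 Mb.
Stream payload after overhead: 4295.0 / 1.04 = 4129.8 Mb.
17 min = 1020 s
Total bitrate budget: 4129.8 Mb / 1020 s = 4.049 Mbps.
Audio total: 96 + 184 + 96 = 376 kbps = 0.376 Mbps.
Video: 4.049 − 0.376 = 3.673 Mbps.

3.67 Mbps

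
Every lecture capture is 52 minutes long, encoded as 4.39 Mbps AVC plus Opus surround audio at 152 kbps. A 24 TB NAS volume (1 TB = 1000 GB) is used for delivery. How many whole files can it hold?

13548

52 min = 3120 s
Audio: 152 kbps = 0.152 Mbps.
Total bitrate: 4.542 Mbps.
Per item: 4.542 Mbps × 3120 s = 14,171 Mb = 1,771 MB.
Capacity: 24 TB = 192,000,000 Mb; 13548.76 items → 13548 complete.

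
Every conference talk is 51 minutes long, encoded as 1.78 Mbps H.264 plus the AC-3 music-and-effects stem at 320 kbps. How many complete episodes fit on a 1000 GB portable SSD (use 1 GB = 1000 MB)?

51 min = 3060 s
Audio: 320 kbps = 0.320 Mbps.
Total bitrate: 2.100 Mbps.
Per item: 2.100 Mbps × 3060 s = 6,426 Mb = 803.2 MB.
Capacity: 1000 GB = 8,000,000 Mb; 1244.94 items → 1244 complete.

1244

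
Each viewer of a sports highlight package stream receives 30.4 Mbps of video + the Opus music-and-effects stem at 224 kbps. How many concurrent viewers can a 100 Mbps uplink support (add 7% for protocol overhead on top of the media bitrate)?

Audio: 224 kbps = 0.224 Mbps.
Per-viewer media rate: 30.624 Mbps.
On the wire with 7% overhead: 32.768 Mbps.
100 Mbps = 100.0 Mbps; 100.0 / 32.768 = 3.05 → 3 viewers.

3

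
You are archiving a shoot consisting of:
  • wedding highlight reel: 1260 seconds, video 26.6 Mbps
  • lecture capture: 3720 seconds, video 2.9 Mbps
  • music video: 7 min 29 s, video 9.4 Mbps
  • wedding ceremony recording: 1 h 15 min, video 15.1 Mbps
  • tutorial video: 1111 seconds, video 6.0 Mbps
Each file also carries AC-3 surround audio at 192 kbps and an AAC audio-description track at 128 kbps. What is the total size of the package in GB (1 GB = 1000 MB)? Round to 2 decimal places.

15.83 GB

Audio total: 192 + 128 = 320 kbps = 0.320 Mbps.
wedding highlight reel: 26.920 Mbps × 1260 s = 33919.2 Mb
lecture capture: 3.220 Mbps × 3720 s = 11978.4 Mb
music video: 9.720 Mbps × 449 s = 4364.3 Mb
wedding ceremony recording: 15.420 Mbps × 4500 s = 69390.0 Mb
tutorial video: 6.320 Mbps × 1111 s = 7021.5 Mb
Total: 126673.4 Mb = 15834.2 MB.
= 15.83 GB.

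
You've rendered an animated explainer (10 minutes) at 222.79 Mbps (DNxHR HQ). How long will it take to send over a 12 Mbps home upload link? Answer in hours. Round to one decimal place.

3.1 hours

10 min = 600 s
File: 222.790 Mbps × 600 s = 133674.0 Mb.
At 12 Mbps: 133674.0 / 12 = 11139.5 s ≈ 3.09 hours.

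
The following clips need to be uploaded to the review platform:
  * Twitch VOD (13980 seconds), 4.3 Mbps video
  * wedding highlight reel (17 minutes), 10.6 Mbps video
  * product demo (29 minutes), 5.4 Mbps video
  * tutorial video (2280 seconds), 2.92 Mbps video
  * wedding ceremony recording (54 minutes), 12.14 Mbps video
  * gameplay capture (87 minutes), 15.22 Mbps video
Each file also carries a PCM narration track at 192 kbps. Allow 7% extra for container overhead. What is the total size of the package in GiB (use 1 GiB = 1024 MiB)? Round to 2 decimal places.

26.29 GiB

Audio: 192 kbps = 0.192 Mbps.
Twitch VOD: 4.492 Mbps × 13980 s × 1.07 = 67194.0 Mb
wedding highlight reel: 10.792 Mbps × 1020 s × 1.07 = 11778.4 Mb
product demo: 5.592 Mbps × 1740 s × 1.07 = 10411.2 Mb
tutorial video: 3.112 Mbps × 2280 s × 1.07 = 7592.0 Mb
wedding ceremony recording: 12.332 Mbps × 3240 s × 1.07 = 42752.6 Mb
gameplay capture: 15.412 Mbps × 5220 s × 1.07 = 86082.2 Mb
Total: 225810.4 Mb = 28226.3 MB.
= 26.29 GiB.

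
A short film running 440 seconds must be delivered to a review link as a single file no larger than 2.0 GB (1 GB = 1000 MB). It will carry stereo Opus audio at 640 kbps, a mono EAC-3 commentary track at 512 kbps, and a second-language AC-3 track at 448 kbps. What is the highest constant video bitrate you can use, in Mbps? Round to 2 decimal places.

34.76 Mbps

Budget: 2.0 GB = 16000.0 Mb.
Total bitrate budget: 16000.0 Mb / 440 s = 36.364 Mbps.
Audio total: 640 + 512 + 448 = 1600 kbps = 1.600 Mbps.
Video: 36.364 − 1.600 = 34.764 Mbps.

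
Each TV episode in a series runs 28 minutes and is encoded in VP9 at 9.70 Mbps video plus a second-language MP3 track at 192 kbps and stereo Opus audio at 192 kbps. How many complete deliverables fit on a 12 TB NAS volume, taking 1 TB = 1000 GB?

28 min = 1680 s
Audio total: 192 + 192 = 384 kbps = 0.384 Mbps.
Total bitrate: 10.084 Mbps.
Per item: 10.084 Mbps × 1680 s = 16,941 Mb = 2,118 MB.
Capacity: 12 TB = 96,000,000 Mb; 5666.69 items → 5666 complete.

5666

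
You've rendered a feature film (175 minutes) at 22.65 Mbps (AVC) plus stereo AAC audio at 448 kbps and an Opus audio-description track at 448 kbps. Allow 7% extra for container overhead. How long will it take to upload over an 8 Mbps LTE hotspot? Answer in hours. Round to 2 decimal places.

9.19 hours

175 min = 10500 s
Audio total: 448 + 448 = 896 kbps = 0.896 Mbps.
Total bitrate: 23.546 Mbps.
File: 23.546 Mbps × 10500 s = 247233.0 Mb.
With 7% container overhead: ×1.07. → 264539.3 Mb.
At 8 Mbps: 264539.3 / 8 = 33067.4 s ≈ 9.19 hours.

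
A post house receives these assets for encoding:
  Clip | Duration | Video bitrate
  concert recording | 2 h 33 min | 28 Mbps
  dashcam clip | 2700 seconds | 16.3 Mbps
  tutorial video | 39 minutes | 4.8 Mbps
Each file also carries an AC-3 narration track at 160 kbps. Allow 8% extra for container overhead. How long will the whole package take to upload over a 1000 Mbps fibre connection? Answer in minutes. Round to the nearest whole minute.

Audio: 160 kbps = 0.160 Mbps.
concert recording: 28.160 Mbps × 9180 s × 1.08 = 279189.5 Mb
dashcam clip: 16.460 Mbps × 2700 s × 1.08 = 47997.4 Mb
tutorial video: 4.960 Mbps × 2340 s × 1.08 = 12534.9 Mb
Total: 339721.8 Mb = 42465.2 MB.
At 1000 Mbps: 339721.8 / 1000 = 340 s ≈ 5.66 minutes.

6 minutes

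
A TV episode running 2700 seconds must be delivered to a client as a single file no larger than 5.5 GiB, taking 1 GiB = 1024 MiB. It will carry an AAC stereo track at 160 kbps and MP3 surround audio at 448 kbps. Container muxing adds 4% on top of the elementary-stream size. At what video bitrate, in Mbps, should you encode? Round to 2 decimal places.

16.22 Mbps

Budget: 5.5 GiB = 47244.6 Mb.
Stream payload after overhead: 47244.6 / 1.04 = 45427.5 Mb.
Total bitrate budget: 45427.5 Mb / 2700 s = 16.825 Mbps.
Audio total: 160 + 448 = 608 kbps = 0.608 Mbps.
Video: 16.825 − 0.608 = 16.217 Mbps.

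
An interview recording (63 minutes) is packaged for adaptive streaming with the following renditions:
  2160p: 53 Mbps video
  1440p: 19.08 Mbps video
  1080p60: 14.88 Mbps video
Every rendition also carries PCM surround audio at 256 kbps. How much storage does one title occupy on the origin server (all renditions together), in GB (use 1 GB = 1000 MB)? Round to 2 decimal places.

63 min = 3780 s
Audio: 256 kbps = 0.256 Mbps.
Sum of rendition bitrates: (53+0.256) + (19.08+0.256) + (14.88+0.256) = 87.728 Mbps.
× 3780 s = 331,612 Mb = 41,451 MB = 41.45 GB.

41.45 GB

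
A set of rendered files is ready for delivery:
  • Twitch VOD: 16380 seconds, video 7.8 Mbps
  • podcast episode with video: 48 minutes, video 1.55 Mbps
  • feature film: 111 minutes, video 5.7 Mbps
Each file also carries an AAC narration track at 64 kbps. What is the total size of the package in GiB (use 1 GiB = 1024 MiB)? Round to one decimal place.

Audio: 64 kbps = 0.064 Mbps.
Twitch VOD: 7.864 Mbps × 16380 s = 128812.3 Mb
podcast episode with video: 1.614 Mbps × 2880 s = 4648.3 Mb
feature film: 5.764 Mbps × 6660 s = 38388.2 Mb
Total: 171848.9 Mb = 21481.1 MB.
= 20.01 GiB.

20.0 GiB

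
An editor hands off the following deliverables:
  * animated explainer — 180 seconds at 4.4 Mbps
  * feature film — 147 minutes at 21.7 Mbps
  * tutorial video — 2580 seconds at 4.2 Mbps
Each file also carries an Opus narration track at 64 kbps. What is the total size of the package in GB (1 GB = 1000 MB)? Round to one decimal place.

25.5 GB

Audio: 64 kbps = 0.064 Mbps.
animated explainer: 4.464 Mbps × 180 s = 803.5 Mb
feature film: 21.764 Mbps × 8820 s = 191958.5 Mb
tutorial video: 4.264 Mbps × 2580 s = 11001.1 Mb
Total: 203763.1 Mb = 25470.4 MB.
= 25.47 GB.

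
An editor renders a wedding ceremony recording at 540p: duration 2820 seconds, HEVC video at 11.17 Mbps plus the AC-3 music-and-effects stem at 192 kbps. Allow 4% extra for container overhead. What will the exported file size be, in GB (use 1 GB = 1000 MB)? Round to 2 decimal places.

4.17 GB

Audio: 192 kbps = 0.192 Mbps.
Total bitrate: 11.17 + 0.192 = 11.362 Mbps.
Stream data: 11.362 Mbps × 2820 s = 32040.8 Mb.
With 4% container overhead: ×1.04.
33,322 Mb ÷ 8 = 4,165 MB → 4.165 GB.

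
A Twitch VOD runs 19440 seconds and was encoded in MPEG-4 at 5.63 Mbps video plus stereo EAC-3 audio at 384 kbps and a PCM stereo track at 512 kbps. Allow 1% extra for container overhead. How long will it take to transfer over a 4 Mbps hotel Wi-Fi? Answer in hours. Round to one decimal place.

8.9 hours

Audio total: 384 + 512 = 896 kbps = 0.896 Mbps.
Total bitrate: 6.526 Mbps.
File: 6.526 Mbps × 19440 s = 126865.4 Mb.
With 1% container overhead: ×1.01. → 128134.1 Mb.
At 4 Mbps: 128134.1 / 4 = 32033.5 s ≈ 8.9 hours.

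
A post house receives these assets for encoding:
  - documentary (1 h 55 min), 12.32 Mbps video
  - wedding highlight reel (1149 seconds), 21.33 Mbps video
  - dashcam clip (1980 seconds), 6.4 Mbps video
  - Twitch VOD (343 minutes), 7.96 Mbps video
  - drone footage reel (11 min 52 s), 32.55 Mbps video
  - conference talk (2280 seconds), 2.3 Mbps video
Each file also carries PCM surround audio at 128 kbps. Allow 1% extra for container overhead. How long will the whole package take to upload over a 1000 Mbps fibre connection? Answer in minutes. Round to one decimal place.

5.4 minutes

Audio: 128 kbps = 0.128 Mbps.
documentary: 12.448 Mbps × 6900 s × 1.01 = 86750.1 Mb
wedding highlight reel: 21.458 Mbps × 1149 s × 1.01 = 24901.8 Mb
dashcam clip: 6.528 Mbps × 1980 s × 1.01 = 13054.7 Mb
Twitch VOD: 8.088 Mbps × 20580 s × 1.01 = 168115.6 Mb
drone footage reel: 32.678 Mbps × 712 s × 1.01 = 23499.4 Mb
conference talk: 2.428 Mbps × 2280 s × 1.01 = 5591.2 Mb
Total: 321912.8 Mb = 40239.1 MB.
At 1000 Mbps: 321912.8 / 1000 = 322 s ≈ 5.37 minutes.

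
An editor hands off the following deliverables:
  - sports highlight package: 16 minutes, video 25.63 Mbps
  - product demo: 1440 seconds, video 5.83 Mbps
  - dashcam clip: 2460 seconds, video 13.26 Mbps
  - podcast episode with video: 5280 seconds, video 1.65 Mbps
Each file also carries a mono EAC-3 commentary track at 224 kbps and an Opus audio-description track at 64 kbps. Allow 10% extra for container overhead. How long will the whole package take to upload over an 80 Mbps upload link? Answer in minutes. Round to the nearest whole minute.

18 minutes

Audio total: 224 + 64 = 288 kbps = 0.288 Mbps.
sports highlight package: 25.918 Mbps × 960 s × 1.10 = 27369.4 Mb
product demo: 6.118 Mbps × 1440 s × 1.10 = 9690.9 Mb
dashcam clip: 13.548 Mbps × 2460 s × 1.10 = 36660.9 Mb
podcast episode with video: 1.938 Mbps × 5280 s × 1.10 = 11255.9 Mb
Total: 84977.1 Mb = 10622.1 MB.
At 80 Mbps: 84977.1 / 80 = 1062 s ≈ 17.7 minutes.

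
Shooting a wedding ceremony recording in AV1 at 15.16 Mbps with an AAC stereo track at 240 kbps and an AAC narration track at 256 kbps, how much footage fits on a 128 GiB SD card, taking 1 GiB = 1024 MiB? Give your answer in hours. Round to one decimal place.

Audio total: 240 + 256 = 496 kbps = 0.496 Mbps.
Total bitrate: 15.16 + 0.496 = 15.656 Mbps.
Capacity: 128 GiB = 1,099,512 Mb.
Recording time: 1,099,512 / 15.656 = 70,229 s ≈ 19.5 hours.

19.5 hours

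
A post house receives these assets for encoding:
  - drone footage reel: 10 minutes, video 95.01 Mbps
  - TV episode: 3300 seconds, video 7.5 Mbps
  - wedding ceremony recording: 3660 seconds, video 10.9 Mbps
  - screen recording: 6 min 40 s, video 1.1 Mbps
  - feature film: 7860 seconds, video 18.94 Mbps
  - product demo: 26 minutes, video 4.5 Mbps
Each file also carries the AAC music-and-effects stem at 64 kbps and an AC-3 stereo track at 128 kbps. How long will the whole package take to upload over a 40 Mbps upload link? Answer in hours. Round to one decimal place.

Audio total: 64 + 128 = 192 kbps = 0.192 Mbps.
drone footage reel: 95.202 Mbps × 600 s = 57121.2 Mb
TV episode: 7.692 Mbps × 3300 s = 25383.6 Mb
wedding ceremony recording: 11.092 Mbps × 3660 s = 40596.7 Mb
screen recording: 1.292 Mbps × 400 s = 516.8 Mb
feature film: 19.132 Mbps × 7860 s = 150377.5 Mb
product demo: 4.692 Mbps × 1560 s = 7319.5 Mb
Total: 281315.4 Mb = 35164.4 MB.
At 40 Mbps: 281315.4 / 40 = 7033 s ≈ 1.95 hours.

2.0 hours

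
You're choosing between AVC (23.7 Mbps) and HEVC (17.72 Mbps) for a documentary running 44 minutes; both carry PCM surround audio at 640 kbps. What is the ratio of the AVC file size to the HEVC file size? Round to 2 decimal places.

1.33

44 min = 2640 s
Audio: 640 kbps = 0.640 Mbps.
AVC: 24.340 Mbps × 2640 s = 64257.6 Mb = 8.032 GB.
HEVC: 18.360 Mbps × 2640 s = 48470.4 Mb = 6.059 GB.
Ratio: 8.032 / 6.059 = 1.326.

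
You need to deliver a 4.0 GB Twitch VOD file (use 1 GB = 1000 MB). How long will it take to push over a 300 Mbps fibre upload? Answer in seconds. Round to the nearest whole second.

107 seconds

File: 4.0 GB = 32000.0 Mb.
At 300 Mbps: 32000.0 / 300 = 106.7 s ≈ 107 seconds.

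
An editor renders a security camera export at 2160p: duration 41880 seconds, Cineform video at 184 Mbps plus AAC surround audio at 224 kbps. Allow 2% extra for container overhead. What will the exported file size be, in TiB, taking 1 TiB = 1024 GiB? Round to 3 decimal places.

Audio: 224 kbps = 0.224 Mbps.
Total bitrate: 184 + 0.224 = 184.224 Mbps.
Stream data: 184.224 Mbps × 41880 s = 7715301.1 Mb.
With 2% container overhead: ×1.02.
7,869,607 Mb = 983,700,892,800 bytes ÷ 1,099,511,627,776 = 0.8947 TiB.

0.895 TiB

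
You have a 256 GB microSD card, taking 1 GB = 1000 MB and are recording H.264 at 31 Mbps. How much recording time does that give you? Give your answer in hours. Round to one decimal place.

18.4 hours

Capacity: 256 GB = 2,048,000 Mb.
Recording time: 2,048,000 / 31.000 = 66,065 s ≈ 18.4 hours.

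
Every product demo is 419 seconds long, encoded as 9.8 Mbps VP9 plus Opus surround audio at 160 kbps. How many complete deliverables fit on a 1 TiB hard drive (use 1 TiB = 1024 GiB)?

2107

Audio: 160 kbps = 0.160 Mbps.
Total bitrate: 9.960 Mbps.
Per item: 9.960 Mbps × 419 s = 4,173 Mb = 521.7 MB.
Capacity: 1 TiB = 8,796,093 Mb; 2107.74 items → 2107 complete.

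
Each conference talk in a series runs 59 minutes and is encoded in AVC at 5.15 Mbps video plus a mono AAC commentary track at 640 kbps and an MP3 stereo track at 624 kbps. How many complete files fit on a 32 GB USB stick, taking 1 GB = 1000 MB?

11

59 min = 3540 s
Audio total: 640 + 624 = 1264 kbps = 1.264 Mbps.
Total bitrate: 6.414 Mbps.
Per item: 6.414 Mbps × 3540 s = 22,706 Mb = 2,838 MB.
Capacity: 32 GB = 256,000 Mb; 11.27 items → 11 complete.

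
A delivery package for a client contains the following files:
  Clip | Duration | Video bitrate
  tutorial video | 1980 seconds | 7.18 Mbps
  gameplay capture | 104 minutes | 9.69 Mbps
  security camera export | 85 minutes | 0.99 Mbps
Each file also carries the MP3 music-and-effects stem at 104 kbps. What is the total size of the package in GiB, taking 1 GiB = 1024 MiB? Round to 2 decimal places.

9.44 GiB

Audio: 104 kbps = 0.104 Mbps.
tutorial video: 7.284 Mbps × 1980 s = 14422.3 Mb
gameplay capture: 9.794 Mbps × 6240 s = 61114.6 Mb
security camera export: 1.094 Mbps × 5100 s = 5579.4 Mb
Total: 81116.3 Mb = 10139.5 MB.
= 9.443 GiB.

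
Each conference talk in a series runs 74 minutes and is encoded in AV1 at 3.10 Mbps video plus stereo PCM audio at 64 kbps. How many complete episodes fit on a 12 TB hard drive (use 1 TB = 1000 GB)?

6833

74 min = 4440 s
Audio: 64 kbps = 0.064 Mbps.
Total bitrate: 3.164 Mbps.
Per item: 3.164 Mbps × 4440 s = 14,048 Mb = 1,756 MB.
Capacity: 12 TB = 96,000,000 Mb; 6833.64 items → 6833 complete.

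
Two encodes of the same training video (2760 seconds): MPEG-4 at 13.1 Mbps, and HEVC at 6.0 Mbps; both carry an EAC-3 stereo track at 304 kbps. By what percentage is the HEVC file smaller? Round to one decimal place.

53.0%

Audio: 304 kbps = 0.304 Mbps.
MPEG-4: 13.404 Mbps × 2760 s = 36995.0 Mb = 4.624 GB.
HEVC: 6.304 Mbps × 2760 s = 17399.0 Mb = 2.175 GB.
Reduction: (1 − 2.175/4.624) × 100 = 52.97%.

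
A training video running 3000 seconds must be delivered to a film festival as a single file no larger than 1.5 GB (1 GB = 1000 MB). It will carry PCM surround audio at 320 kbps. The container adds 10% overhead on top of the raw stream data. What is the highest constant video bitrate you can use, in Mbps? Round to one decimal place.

3.3 Mbps

Budget: 1.5 GB = 12000.0 Mb.
Stream payload after overhead: 12000.0 / 1.10 = 10909.1 Mb.
Total bitrate budget: 10909.1 Mb / 3000 s = 3.636 Mbps.
Audio: 320 kbps = 0.320 Mbps.
Video: 3.636 − 0.320 = 3.316 Mbps.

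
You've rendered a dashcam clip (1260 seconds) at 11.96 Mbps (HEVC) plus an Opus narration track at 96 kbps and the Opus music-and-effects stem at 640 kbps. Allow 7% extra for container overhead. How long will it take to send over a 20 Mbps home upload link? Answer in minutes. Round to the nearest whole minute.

Audio total: 96 + 640 = 736 kbps = 0.736 Mbps.
Total bitrate: 12.696 Mbps.
File: 12.696 Mbps × 1260 s = 15997.0 Mb.
With 7% container overhead: ×1.07. → 17116.7 Mb.
At 20 Mbps: 17116.7 / 20 = 855.8 s ≈ 14.3 minutes.

14 minutes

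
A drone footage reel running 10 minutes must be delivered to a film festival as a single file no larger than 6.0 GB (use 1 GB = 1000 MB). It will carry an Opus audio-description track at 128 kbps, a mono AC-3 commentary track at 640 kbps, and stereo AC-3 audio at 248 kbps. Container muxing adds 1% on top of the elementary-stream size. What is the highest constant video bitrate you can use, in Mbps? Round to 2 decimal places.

Budget: 6.0 GB = 48000.0 Mb.
Stream payload after overhead: 48000.0 / 1.01 = 47524.8 Mb.
10 min = 600 s
Total bitrate budget: 47524.8 Mb / 600 s = 79.208 Mbps.
Audio total: 128 + 640 + 248 = 1016 kbps = 1.016 Mbps.
Video: 79.208 − 1.016 = 78.192 Mbps.

78.19 Mbps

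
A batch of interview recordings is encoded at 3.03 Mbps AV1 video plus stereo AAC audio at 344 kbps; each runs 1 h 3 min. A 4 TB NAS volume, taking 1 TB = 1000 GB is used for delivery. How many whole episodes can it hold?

1 h 3 min = 63 min = 3780 s
Audio: 344 kbps = 0.344 Mbps.
Total bitrate: 3.374 Mbps.
Per item: 3.374 Mbps × 3780 s = 12,754 Mb = 1,594 MB.
Capacity: 4 TB = 32,000,000 Mb; 2509.07 items → 2509 complete.

2509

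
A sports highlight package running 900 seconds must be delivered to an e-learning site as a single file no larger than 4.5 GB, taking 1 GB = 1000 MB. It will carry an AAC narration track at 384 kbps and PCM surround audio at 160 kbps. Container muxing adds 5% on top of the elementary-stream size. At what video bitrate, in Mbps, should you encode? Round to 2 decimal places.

Budget: 4.5 GB = 36000.0 Mb.
Stream payload after overhead: 36000.0 / 1.05 = 34285.7 Mb.
Total bitrate budget: 34285.7 Mb / 900 s = 38.095 Mbps.
Audio total: 384 + 160 = 544 kbps = 0.544 Mbps.
Video: 38.095 − 0.544 = 37.551 Mbps.

37.55 Mbps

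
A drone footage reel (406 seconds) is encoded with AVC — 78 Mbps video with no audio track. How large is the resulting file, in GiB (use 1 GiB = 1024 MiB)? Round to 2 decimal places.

Total bitrate: 78 Mbps.
Stream data: 78.000 Mbps × 406 s = 31668.0 Mb.
31,668 Mb = 3,958,500,000 bytes ÷ 1,073,741,824 = 3.687 GiB.

3.69 GiB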